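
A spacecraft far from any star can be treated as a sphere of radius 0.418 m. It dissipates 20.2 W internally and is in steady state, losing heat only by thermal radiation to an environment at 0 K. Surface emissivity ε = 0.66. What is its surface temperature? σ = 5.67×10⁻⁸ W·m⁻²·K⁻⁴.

T ≈ 125 K

Steady state: internal power = radiated power, P = εσA T⁴.
Radiating area A = 4πr² = 2.196 m².
T⁴ = P/(εσA) = 20.2/(0.66·5.67×10⁻⁸·2.196) = 2.458×10⁸ K⁴.
T = (2.458×10⁸)^(1/4).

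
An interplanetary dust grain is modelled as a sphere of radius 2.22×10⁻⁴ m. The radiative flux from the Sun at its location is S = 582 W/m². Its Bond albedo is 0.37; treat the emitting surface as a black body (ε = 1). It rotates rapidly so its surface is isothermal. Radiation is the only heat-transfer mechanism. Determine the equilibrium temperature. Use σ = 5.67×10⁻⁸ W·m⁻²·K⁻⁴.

T ≈ 201 K

At equilibrium, absorbed power = emitted power.
Absorbing cross-section = πr² = 1.548×10⁻⁷ m²; emitting surface = 4πr² = 6.193×10⁻⁷ m² (ratio 4).
(1−a)S·A_cross = εσ·A_surf·T⁴  ⇒  T⁴ = (1−a)S/(4σ).
T⁴ = 0.630·582/(4·5.67×10⁻⁸) = 1.617×10⁹ K⁴.
T = (1.617×10⁹)^(1/4).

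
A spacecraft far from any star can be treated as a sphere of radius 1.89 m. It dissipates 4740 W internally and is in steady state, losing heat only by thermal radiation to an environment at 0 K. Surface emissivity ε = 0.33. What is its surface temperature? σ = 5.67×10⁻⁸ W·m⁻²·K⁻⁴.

Steady state: internal power = radiated power, P = εσA T⁴.
Radiating area A = 4πr² = 44.89 m².
T⁴ = P/(εσA) = 4740/(0.33·5.67×10⁻⁸·44.89) = 5.643×10⁹ K⁴.
T = (5.643×10⁹)^(1/4).

T ≈ 274 K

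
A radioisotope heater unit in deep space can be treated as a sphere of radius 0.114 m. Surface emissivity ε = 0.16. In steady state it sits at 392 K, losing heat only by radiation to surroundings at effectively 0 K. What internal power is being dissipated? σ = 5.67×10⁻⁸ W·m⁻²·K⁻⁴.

P ≈ 35.0 W

Steady state: P = εσA T⁴.
A = 4πr² = 0.1633 m²; T⁴ = (392)⁴ = 2.361×10¹⁰ K⁴.
P = 0.16 × 5.67×10⁻⁸ × 0.1633 × 2.361×10¹⁰.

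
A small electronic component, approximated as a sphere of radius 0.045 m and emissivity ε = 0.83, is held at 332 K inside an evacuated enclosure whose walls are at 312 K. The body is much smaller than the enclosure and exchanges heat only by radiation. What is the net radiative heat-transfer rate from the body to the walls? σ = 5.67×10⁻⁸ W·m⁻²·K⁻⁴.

P_net ≈ 3.20 W

For a small grey body in a large enclosure: P_net = εσA(T_body⁴ − T_wall⁴).
A = 4πr² = 0.02545 m²; T_body⁴ − T_wall⁴ = 1.215×10¹⁰ − 9.476×10⁹ = 2.673×10⁹ K⁴.
|P_net| = 0.83·5.67×10⁻⁸·0.02545·2.673×10⁹.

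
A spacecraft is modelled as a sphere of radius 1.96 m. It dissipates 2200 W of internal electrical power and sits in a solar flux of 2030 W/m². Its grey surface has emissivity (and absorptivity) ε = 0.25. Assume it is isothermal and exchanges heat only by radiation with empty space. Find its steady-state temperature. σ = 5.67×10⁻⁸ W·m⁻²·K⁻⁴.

At steady state, absorbed solar power + internal power = radiated power.
Absorbed: α·S·A_cross = 0.25·2030·12.07 = 6125 W (cross-section πr²).
Total input = 6125 + 2200 = 8325 W.
Radiated: εσ·A_surf·T⁴ with A_surf = 4πr² = 48.27 m².
T⁴ = 8325/(0.25·5.67×10⁻⁸·48.27) = 1.217×10¹⁰ K⁴.

T ≈ 332 K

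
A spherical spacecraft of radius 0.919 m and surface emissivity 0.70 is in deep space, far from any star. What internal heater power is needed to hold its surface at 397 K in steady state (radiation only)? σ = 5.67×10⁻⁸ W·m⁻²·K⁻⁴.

P ≈ 10500 W

P = εσ·4πr²·T⁴.
4πr² = 10.61 m²; T⁴ = 2.484×10¹⁰ K⁴.
P = 0.70·5.67×10⁻⁸·10.61·2.484×10¹⁰.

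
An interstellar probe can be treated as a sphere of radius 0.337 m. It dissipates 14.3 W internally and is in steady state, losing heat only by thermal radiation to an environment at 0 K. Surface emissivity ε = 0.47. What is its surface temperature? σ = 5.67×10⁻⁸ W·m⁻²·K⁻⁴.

T ≈ 139 K

Steady state: internal power = radiated power, P = εσA T⁴.
Radiating area A = 4πr² = 1.427 m².
T⁴ = P/(εσA) = 14.3/(0.47·5.67×10⁻⁸·1.427) = 3.760×10⁸ K⁴.
T = (3.760×10⁸)^(1/4).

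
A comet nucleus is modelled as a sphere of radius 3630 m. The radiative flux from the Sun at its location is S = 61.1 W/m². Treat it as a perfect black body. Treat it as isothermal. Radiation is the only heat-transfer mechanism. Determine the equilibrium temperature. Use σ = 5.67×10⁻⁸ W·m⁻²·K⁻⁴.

T ≈ 128 K

At equilibrium, absorbed power = emitted power.
Absorbing cross-section = πr² = 4.140×10⁷ m²; emitting surface = 4πr² = 1.656×10⁸ m² (ratio 4).
S·A_cross = εσ·A_surf·T⁴  ⇒  T⁴ = S/(4σ).
T⁴ = 1.00·61.1/(4·5.67×10⁻⁸) = 2.694×10⁸ K⁴.
T = (2.694×10⁸)^(1/4).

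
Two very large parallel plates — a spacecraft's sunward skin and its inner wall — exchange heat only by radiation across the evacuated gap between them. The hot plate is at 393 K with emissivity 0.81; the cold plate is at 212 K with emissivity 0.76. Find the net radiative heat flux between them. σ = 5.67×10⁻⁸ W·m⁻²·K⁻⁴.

q ≈ 799 W/m²

For two infinite grey parallel plates, q = σ(T₁⁴ − T₂⁴)/(1/ε₁ + 1/ε₂ − 1).
T₁⁴ − T₂⁴ = 2.385×10¹⁰ − 2.020×10⁹ = 2.183×10¹⁰ K⁴.
1/ε₁ + 1/ε₂ − 1 = 1.235 + 1.316 − 1 = 1.550.
q = 5.67×10⁻⁸ × 2.183×10¹⁰ / 1.550.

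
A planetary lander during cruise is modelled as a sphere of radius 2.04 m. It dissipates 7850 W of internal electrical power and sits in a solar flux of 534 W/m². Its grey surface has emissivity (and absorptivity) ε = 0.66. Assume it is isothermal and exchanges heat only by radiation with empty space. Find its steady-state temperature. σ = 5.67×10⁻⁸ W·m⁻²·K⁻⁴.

T ≈ 282 K

At steady state, absorbed solar power + internal power = radiated power.
Absorbed: α·S·A_cross = 0.66·534·13.07 = 4608 W (cross-section πr²).
Total input = 4608 + 7850 = 12460 W.
Radiated: εσ·A_surf·T⁴ with A_surf = 4πr² = 52.30 m².
T⁴ = 12460/(0.66·5.67×10⁻⁸·52.30) = 6.366×10⁹ K⁴.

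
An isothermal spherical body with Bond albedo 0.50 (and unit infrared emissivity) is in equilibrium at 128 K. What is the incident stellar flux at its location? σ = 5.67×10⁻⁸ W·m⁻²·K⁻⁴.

S ≈ 122 W/m²

(1−a)S·πr² = σ·4πr²·T⁴ ⇒ S = 4σT⁴/(1−a).
S = 4·5.67×10⁻⁸·2.684×10⁸/0.500.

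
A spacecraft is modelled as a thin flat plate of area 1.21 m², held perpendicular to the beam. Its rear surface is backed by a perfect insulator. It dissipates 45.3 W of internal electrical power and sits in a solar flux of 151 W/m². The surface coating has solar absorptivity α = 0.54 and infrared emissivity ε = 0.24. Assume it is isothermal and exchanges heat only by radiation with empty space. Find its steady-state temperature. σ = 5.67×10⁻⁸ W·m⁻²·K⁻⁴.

T ≈ 306 K

At steady state, absorbed solar power + internal power = radiated power.
Absorbed: α·S·A_cross = 0.54·151·1.210 = 98.66 W (cross-section A).
Total input = 98.66 + 45.3 = 144.0 W.
Radiated: εσ·A_surf·T⁴ with A_surf = A = 1.210 m².
T⁴ = 144.0/(0.24·5.67×10⁻⁸·1.210) = 8.743×10⁹ K⁴.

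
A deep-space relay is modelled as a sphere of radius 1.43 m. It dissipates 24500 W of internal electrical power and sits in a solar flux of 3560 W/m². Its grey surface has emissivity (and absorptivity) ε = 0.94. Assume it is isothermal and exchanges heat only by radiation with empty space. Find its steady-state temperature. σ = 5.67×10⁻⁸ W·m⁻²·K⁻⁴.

At steady state, absorbed solar power + internal power = radiated power.
Absorbed: α·S·A_cross = 0.94·3560·6.424 = 21500 W (cross-section πr²).
Total input = 21500 + 24500 = 46000 W.
Radiated: εσ·A_surf·T⁴ with A_surf = 4πr² = 25.70 m².
T⁴ = 46000/(0.94·5.67×10⁻⁸·25.70) = 3.359×10¹⁰ K⁴.

T ≈ 428 K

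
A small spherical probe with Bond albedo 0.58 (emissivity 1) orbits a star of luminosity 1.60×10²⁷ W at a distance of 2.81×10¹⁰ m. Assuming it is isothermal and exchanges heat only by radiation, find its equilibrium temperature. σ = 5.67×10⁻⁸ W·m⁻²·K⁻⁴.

First find the stellar flux at distance d: S = L/(4πd²) = 1.60×10²⁷/(4π·(2.81×10¹⁰)²) = 1.612×10⁵ W/m².
For an isothermal sphere, absorbed (1−a)S·πr² = emitted σ·4πr²·T⁴, so T⁴ = (1−a)S/(4σ).
T⁴ = 0.420·1.612×10⁵/(4·5.67×10⁻⁸) = 2.986×10¹¹ K⁴.

T ≈ 739 K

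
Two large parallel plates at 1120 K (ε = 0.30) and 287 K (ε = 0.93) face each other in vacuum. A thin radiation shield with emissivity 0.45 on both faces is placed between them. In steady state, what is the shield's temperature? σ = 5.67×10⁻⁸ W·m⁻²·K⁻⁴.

T_s ≈ 854 K

In steady state the net flux on the hot side equals that on the cold side.
σ(T₁⁴−T_s⁴)/D₁ = σ(T_s⁴−T₂⁴)/D₂, with D₁ = 1/ε₁+1/ε_s−1 = 4.556, D₂ = 1/ε_s+1/ε₂−1 = 2.297.
Solve for T_s⁴: T_s⁴ = (D₂·T₁⁴ + D₁·T₂⁴)/(D₁+D₂) = 5.320×10¹¹ K⁴.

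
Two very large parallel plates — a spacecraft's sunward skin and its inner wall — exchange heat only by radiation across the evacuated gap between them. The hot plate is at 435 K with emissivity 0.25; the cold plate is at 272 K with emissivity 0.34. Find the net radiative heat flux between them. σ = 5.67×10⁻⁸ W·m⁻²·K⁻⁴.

q ≈ 289 W/m²

For two infinite grey parallel plates, q = σ(T₁⁴ − T₂⁴)/(1/ε₁ + 1/ε₂ − 1).
T₁⁴ − T₂⁴ = 3.581×10¹⁰ − 5.474×10⁹ = 3.033×10¹⁰ K⁴.
1/ε₁ + 1/ε₂ − 1 = 4.000 + 2.941 − 1 = 5.941.
q = 5.67×10⁻⁸ × 3.033×10¹⁰ / 5.941.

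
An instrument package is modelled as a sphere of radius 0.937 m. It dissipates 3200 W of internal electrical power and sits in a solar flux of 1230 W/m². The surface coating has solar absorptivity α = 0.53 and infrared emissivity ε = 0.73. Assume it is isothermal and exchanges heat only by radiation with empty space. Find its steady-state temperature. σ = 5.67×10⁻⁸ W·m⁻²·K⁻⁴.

At steady state, absorbed solar power + internal power = radiated power.
Absorbed: α·S·A_cross = 0.53·1230·2.758 = 1798 W (cross-section πr²).
Total input = 1798 + 3200 = 4998 W.
Radiated: εσ·A_surf·T⁴ with A_surf = 4πr² = 11.03 m².
T⁴ = 4998/(0.73·5.67×10⁻⁸·11.03) = 1.094×10¹⁰ K⁴.

T ≈ 323 K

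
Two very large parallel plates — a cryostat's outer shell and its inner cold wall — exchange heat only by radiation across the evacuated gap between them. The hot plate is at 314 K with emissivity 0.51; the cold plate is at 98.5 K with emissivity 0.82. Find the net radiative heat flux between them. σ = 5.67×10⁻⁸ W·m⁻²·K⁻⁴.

q ≈ 250 W/m²

For two infinite grey parallel plates, q = σ(T₁⁴ − T₂⁴)/(1/ε₁ + 1/ε₂ − 1).
T₁⁴ − T₂⁴ = 9.721×10⁹ − 9.413×10⁷ = 9.627×10⁹ K⁴.
1/ε₁ + 1/ε₂ − 1 = 1.961 + 1.220 − 1 = 2.180.
q = 5.67×10⁻⁸ × 9.627×10⁹ / 2.180.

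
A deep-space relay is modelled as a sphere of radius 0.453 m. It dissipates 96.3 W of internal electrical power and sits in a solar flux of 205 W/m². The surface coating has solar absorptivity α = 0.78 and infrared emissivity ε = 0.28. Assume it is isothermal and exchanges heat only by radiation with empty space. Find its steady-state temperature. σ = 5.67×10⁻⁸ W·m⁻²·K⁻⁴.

T ≈ 264 K

At steady state, absorbed solar power + internal power = radiated power.
Absorbed: α·S·A_cross = 0.78·205·0.6447 = 103.1 W (cross-section πr²).
Total input = 103.1 + 96.3 = 199.4 W.
Radiated: εσ·A_surf·T⁴ with A_surf = 4πr² = 2.579 m².
T⁴ = 199.4/(0.28·5.67×10⁻⁸·2.579) = 4.870×10⁹ K⁴.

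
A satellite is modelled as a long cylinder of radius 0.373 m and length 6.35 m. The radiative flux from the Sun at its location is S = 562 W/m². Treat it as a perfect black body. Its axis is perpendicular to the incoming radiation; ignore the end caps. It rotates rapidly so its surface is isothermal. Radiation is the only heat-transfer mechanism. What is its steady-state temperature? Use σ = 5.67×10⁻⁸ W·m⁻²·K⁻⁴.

At equilibrium, absorbed power = emitted power.
Absorbing cross-section = 2rL = 4.737 m²; emitting surface = 2πrL = 14.88 m² (ratio π).
S·A_cross = εσ·A_surf·T⁴  ⇒  T⁴ = S/(πσ).
T⁴ = 1.00·562/(π·5.67×10⁻⁸) = 3.155×10⁹ K⁴.
T = (3.155×10⁹)^(1/4).

T ≈ 237 K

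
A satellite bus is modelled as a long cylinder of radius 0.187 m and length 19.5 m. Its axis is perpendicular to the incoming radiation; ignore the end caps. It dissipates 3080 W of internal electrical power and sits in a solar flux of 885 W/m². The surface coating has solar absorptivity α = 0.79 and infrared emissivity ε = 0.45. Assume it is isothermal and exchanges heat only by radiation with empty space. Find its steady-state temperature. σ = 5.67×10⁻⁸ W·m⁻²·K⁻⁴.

T ≈ 344 K

At steady state, absorbed solar power + internal power = radiated power.
Absorbed: α·S·A_cross = 0.79·885·7.293 = 5099 W (cross-section 2rL).
Total input = 5099 + 3080 = 8179 W.
Radiated: εσ·A_surf·T⁴ with A_surf = 2πrL = 22.91 m².
T⁴ = 8179/(0.45·5.67×10⁻⁸·22.91) = 1.399×10¹⁰ K⁴.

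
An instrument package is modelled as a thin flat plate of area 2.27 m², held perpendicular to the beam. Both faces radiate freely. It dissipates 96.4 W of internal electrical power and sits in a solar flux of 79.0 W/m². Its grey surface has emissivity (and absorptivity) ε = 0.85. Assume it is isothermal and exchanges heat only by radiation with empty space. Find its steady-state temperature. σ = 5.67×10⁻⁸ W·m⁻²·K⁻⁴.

At steady state, absorbed solar power + internal power = radiated power.
Absorbed: α·S·A_cross = 0.85·79.0·2.270 = 152.4 W (cross-section A).
Total input = 152.4 + 96.4 = 248.8 W.
Radiated: εσ·A_surf·T⁴ with A_surf = 2A = 4.540 m².
T⁴ = 248.8/(0.85·5.67×10⁻⁸·4.540) = 1.137×10⁹ K⁴.

T ≈ 184 K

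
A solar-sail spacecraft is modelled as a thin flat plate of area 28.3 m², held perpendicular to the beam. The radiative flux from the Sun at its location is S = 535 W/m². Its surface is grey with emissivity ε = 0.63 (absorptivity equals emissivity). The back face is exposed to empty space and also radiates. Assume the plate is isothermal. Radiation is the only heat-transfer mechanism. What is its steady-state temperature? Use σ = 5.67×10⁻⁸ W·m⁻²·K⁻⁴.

T ≈ 262 K

At equilibrium, absorbed power = emitted power.
Absorbing cross-section = A = 28.30 m²; emitting surface = 2A = 56.60 m² (ratio 2).
εS·A_cross = εσ·A_surf·T⁴  ⇒  T⁴ = S/(2σ)   (ε cancels).
T⁴ = 535/(2·5.67×10⁻⁸) = 4.718×10⁹ K⁴.
T = (4.718×10⁹)^(1/4).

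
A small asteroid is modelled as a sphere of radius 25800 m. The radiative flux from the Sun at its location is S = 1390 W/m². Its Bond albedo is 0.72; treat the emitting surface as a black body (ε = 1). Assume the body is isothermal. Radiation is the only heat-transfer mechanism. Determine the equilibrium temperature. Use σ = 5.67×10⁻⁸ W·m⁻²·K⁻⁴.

At equilibrium, absorbed power = emitted power.
Absorbing cross-section = πr² = 2.091×10⁹ m²; emitting surface = 4πr² = 8.365×10⁹ m² (ratio 4).
(1−a)S·A_cross = εσ·A_surf·T⁴  ⇒  T⁴ = (1−a)S/(4σ).
T⁴ = 0.280·1390/(4·5.67×10⁻⁸) = 1.716×10⁹ K⁴.
T = (1.716×10⁹)^(1/4).

T ≈ 204 K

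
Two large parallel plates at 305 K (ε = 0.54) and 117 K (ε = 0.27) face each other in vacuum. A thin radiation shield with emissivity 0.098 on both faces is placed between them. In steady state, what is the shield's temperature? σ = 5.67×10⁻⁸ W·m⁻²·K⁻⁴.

T_s ≈ 262 K

In steady state the net flux on the hot side equals that on the cold side.
σ(T₁⁴−T_s⁴)/D₁ = σ(T_s⁴−T₂⁴)/D₂, with D₁ = 1/ε₁+1/ε_s−1 = 11.06, D₂ = 1/ε_s+1/ε₂−1 = 12.91.
Solve for T_s⁴: T_s⁴ = (D₂·T₁⁴ + D₁·T₂⁴)/(D₁+D₂) = 4.748×10⁹ K⁴.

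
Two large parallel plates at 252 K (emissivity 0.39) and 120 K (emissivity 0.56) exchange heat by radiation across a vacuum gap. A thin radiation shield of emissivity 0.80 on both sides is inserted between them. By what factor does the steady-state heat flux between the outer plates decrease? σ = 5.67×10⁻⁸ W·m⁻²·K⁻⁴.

factor ≈ 1.45

Without shield: q₀ = σΔ(T⁴)/(1/ε₁+1/ε₂−1) with denominator 3.350.
With shield the two gaps are in series; the resistances add: (1/ε₁+1/ε_s−1)+(1/ε_s+1/ε₂−1) = 2.814+2.036 = 4.850.
Heat-flux ratio q₀/q = 4.850/3.350.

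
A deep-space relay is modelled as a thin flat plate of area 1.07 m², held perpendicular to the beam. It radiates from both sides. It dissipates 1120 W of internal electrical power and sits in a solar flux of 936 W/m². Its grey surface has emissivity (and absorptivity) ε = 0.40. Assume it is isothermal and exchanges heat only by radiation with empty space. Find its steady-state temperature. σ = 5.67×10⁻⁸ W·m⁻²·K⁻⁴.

At steady state, absorbed solar power + internal power = radiated power.
Absorbed: α·S·A_cross = 0.40·936·1.070 = 400.6 W (cross-section A).
Total input = 400.6 + 1120 = 1521 W.
Radiated: εσ·A_surf·T⁴ with A_surf = 2A = 2.140 m².
T⁴ = 1521/(0.40·5.67×10⁻⁸·2.140) = 3.133×10¹⁰ K⁴.

T ≈ 421 K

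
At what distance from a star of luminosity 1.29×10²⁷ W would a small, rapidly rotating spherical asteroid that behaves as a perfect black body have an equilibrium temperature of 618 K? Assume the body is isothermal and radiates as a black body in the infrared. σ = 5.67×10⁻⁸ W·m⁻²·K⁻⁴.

d ≈ 5.57×10¹⁰ m

For an isothermal black-emitting sphere, (1−a)S·πr² = σ·4πr²·T⁴ ⇒ S = 4σT⁴/(1−a).
S = 4·5.67×10⁻⁸·(618)⁴/1.00 = 33080 W/m².
Flux falls as S = L/(4πd²), so d = √(L/(4πS)) = √(1.29×10²⁷/(4π·33080)).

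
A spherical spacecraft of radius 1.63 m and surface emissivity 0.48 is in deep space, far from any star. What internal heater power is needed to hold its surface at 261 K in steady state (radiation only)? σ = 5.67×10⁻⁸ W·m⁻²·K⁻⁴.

P = εσ·4πr²·T⁴.
4πr² = 33.39 m²; T⁴ = 4.640×10⁹ K⁴.
P = 0.48·5.67×10⁻⁸·33.39·4.640×10⁹.

P ≈ 4220 W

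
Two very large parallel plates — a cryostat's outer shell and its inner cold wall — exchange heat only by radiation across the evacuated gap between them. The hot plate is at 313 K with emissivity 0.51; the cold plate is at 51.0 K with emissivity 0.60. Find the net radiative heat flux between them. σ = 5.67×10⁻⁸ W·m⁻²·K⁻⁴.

q ≈ 207 W/m²

For two infinite grey parallel plates, q = σ(T₁⁴ − T₂⁴)/(1/ε₁ + 1/ε₂ − 1).
T₁⁴ − T₂⁴ = 9.598×10⁹ − 6.765×10⁶ = 9.591×10⁹ K⁴.
1/ε₁ + 1/ε₂ − 1 = 1.961 + 1.667 − 1 = 2.627.
q = 5.67×10⁻⁸ × 9.591×10⁹ / 2.627.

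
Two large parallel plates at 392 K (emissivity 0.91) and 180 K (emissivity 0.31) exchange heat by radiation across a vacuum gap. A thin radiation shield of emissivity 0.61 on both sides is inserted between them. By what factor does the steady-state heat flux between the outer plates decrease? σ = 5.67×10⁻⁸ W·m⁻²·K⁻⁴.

factor ≈ 1.69

Without shield: q₀ = σΔ(T⁴)/(1/ε₁+1/ε₂−1) with denominator 3.325.
With shield the two gaps are in series; the resistances add: (1/ε₁+1/ε_s−1)+(1/ε_s+1/ε₂−1) = 1.738+3.865 = 5.603.
Heat-flux ratio q₀/q = 5.603/3.325.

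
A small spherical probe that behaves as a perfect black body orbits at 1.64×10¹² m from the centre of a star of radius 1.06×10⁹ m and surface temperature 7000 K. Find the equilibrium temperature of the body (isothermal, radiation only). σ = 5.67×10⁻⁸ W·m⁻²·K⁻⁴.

The star's surface emits σT_*⁴; at distance d the flux is S = σT_*⁴(R_*/d)².
S = 5.67×10⁻⁸·(7000)⁴·(1.06×10⁹/1.64×10¹²)² = 56.87 W/m².
For an isothermal sphere T⁴ = (1−a)S/(4σ) = 2.508×10⁸ K⁴.

T ≈ 126 K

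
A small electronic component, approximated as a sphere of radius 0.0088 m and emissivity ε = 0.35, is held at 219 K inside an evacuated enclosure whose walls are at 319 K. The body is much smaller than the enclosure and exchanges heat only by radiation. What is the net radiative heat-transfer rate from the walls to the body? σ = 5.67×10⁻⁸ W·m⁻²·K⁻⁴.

P_net ≈ 0.156 W

For a small grey body in a large enclosure: P_net = εσA(T_body⁴ − T_wall⁴).
A = 4πr² = 9.731×10⁻⁴ m²; T_body⁴ − T_wall⁴ = 2.300×10⁹ − 1.036×10¹⁰ = -8.055×10⁹ K⁴.
|P_net| = 0.35·5.67×10⁻⁸·9.731×10⁻⁴·8.055×10⁹.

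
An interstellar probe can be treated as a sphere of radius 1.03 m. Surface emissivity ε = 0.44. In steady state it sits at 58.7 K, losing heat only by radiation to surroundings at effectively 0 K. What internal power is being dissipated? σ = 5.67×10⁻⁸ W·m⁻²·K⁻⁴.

Steady state: P = εσA T⁴.
A = 4πr² = 13.33 m²; T⁴ = (58.7)⁴ = 1.187×10⁷ K⁴.
P = 0.44 × 5.67×10⁻⁸ × 13.33 × 1.187×10⁷.

P ≈ 3.95 W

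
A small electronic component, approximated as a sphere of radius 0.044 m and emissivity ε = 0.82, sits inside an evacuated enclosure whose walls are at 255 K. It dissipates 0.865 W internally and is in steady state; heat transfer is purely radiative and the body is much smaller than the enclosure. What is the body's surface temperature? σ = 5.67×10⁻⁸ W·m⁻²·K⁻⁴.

For a small grey body in a large enclosure, net radiated power = εσA(T⁴ − T_w⁴).
Steady state: P = εσA(T⁴ − T_w⁴) with A = 4πr² = 0.02433 m².
T⁴ = P/(εσA) + T_w⁴ = 0.865/(0.82·5.67×10⁻⁸·0.02433) + (255)⁴
    = 7.647×10⁸ + 4.228×10⁹ = 4.993×10⁹ K⁴.

T ≈ 266 K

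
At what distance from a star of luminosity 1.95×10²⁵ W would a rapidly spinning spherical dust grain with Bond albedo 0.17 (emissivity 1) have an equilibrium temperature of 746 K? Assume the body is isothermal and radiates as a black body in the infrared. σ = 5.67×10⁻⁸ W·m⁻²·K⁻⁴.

d ≈ 4.28×10⁹ m

For an isothermal black-emitting sphere, (1−a)S·πr² = σ·4πr²·T⁴ ⇒ S = 4σT⁴/(1−a).
S = 4·5.67×10⁻⁸·(746)⁴/0.830 = 84630 W/m².
Flux falls as S = L/(4πd²), so d = √(L/(4πS)) = √(1.95×10²⁵/(4π·84630)).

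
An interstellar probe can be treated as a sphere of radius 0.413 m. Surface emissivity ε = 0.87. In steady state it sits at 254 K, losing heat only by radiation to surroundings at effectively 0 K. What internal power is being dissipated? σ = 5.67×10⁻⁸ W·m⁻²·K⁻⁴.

P ≈ 440 W

Steady state: P = εσA T⁴.
A = 4πr² = 2.143 m²; T⁴ = (254)⁴ = 4.162×10⁹ K⁴.
P = 0.87 × 5.67×10⁻⁸ × 2.143 × 4.162×10⁹.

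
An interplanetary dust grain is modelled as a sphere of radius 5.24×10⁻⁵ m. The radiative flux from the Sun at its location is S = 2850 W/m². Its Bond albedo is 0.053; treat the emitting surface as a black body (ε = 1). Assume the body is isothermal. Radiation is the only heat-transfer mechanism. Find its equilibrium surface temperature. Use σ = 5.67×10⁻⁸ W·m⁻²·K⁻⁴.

At equilibrium, absorbed power = emitted power.
Absorbing cross-section = πr² = 8.626×10⁻⁹ m²; emitting surface = 4πr² = 3.450×10⁻⁸ m² (ratio 4).
(1−a)S·A_cross = εσ·A_surf·T⁴  ⇒  T⁴ = (1−a)S/(4σ).
T⁴ = 0.947·2850/(4·5.67×10⁻⁸) = 1.190×10¹⁰ K⁴.
T = (1.190×10¹⁰)^(1/4).

T ≈ 330 K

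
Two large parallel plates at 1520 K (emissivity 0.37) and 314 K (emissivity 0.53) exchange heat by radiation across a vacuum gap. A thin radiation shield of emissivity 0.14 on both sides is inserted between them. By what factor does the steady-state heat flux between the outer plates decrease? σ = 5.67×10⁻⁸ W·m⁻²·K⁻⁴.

factor ≈ 4.70

Without shield: q₀ = σΔ(T⁴)/(1/ε₁+1/ε₂−1) with denominator 3.589.
With shield the two gaps are in series; the resistances add: (1/ε₁+1/ε_s−1)+(1/ε_s+1/ε₂−1) = 8.846+8.030 = 16.88.
Heat-flux ratio q₀/q = 16.88/3.589.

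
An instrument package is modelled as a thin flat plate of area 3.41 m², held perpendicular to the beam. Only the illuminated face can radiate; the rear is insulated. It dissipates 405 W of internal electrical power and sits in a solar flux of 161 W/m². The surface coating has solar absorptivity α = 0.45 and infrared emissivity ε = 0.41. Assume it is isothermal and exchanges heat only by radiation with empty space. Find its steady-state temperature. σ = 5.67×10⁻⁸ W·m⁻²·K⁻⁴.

At steady state, absorbed solar power + internal power = radiated power.
Absorbed: α·S·A_cross = 0.45·161·3.410 = 247.1 W (cross-section A).
Total input = 247.1 + 405 = 652.1 W.
Radiated: εσ·A_surf·T⁴ with A_surf = A = 3.410 m².
T⁴ = 652.1/(0.41·5.67×10⁻⁸·3.410) = 8.226×10⁹ K⁴.

T ≈ 301 K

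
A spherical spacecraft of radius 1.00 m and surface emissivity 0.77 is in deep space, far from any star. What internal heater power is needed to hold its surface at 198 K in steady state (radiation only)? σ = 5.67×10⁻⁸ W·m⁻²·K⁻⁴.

P = εσ·4πr²·T⁴.
4πr² = 12.57 m²; T⁴ = 1.537×10⁹ K⁴.
P = 0.77·5.67×10⁻⁸·12.57·1.537×10⁹.

P ≈ 843 W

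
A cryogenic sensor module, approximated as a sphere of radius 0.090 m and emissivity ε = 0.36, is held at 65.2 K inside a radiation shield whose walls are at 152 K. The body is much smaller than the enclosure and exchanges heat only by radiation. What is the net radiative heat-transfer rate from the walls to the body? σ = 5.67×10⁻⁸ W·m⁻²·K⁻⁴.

For a small grey body in a large enclosure: P_net = εσA(T_body⁴ − T_wall⁴).
A = 4πr² = 0.1018 m²; T_body⁴ − T_wall⁴ = 1.807×10⁷ − 5.338×10⁸ = -5.157×10⁸ K⁴.
|P_net| = 0.36·5.67×10⁻⁸·0.1018·5.157×10⁸.

P_net ≈ 1.07 W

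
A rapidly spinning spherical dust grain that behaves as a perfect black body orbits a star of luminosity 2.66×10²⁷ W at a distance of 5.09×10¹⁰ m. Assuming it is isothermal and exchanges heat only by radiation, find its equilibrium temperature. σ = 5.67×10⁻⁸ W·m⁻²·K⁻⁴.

T ≈ 775 K

First find the stellar flux at distance d: S = L/(4πd²) = 2.66×10²⁷/(4π·(5.09×10¹⁰)²) = 81700 W/m².
For an isothermal sphere, absorbed (1−a)S·πr² = emitted σ·4πr²·T⁴, so T⁴ = (1−a)S/(4σ).
T⁴ = 1.00·81700/(4·5.67×10⁻⁸) = 3.602×10¹¹ K⁴.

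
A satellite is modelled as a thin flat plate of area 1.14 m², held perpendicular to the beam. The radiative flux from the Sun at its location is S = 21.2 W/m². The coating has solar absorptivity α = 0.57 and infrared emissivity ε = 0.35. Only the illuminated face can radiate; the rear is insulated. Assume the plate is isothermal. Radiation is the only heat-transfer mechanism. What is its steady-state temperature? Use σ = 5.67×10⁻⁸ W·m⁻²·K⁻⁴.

At equilibrium, absorbed power = emitted power.
Absorbing cross-section = A = 1.140 m²; emitting surface = A = 1.140 m² (ratio 1).
αS·A_cross = εσ·A_surf·T⁴  ⇒  T⁴ = αS/(ε·1σ).
T⁴ = 0.570·21.2/(0.35·1·5.67×10⁻⁸) = 6.089×10⁸ K⁴.
T = (6.089×10⁸)^(1/4).

T ≈ 157 K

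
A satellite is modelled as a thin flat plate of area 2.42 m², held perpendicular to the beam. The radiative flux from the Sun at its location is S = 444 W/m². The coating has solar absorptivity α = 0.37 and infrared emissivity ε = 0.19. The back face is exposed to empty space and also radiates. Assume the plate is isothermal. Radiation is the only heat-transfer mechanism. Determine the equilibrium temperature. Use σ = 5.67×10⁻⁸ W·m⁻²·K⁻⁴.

At equilibrium, absorbed power = emitted power.
Absorbing cross-section = A = 2.420 m²; emitting surface = 2A = 4.840 m² (ratio 2).
αS·A_cross = εσ·A_surf·T⁴  ⇒  T⁴ = αS/(ε·2σ).
T⁴ = 0.370·444/(0.19·2·5.67×10⁻⁸) = 7.625×10⁹ K⁴.
T = (7.625×10⁹)^(1/4).

T ≈ 295 K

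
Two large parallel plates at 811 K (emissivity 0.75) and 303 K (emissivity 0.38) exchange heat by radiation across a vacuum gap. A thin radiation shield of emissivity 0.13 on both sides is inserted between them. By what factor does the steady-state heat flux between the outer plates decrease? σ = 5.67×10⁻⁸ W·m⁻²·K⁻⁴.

Without shield: q₀ = σΔ(T⁴)/(1/ε₁+1/ε₂−1) with denominator 2.965.
With shield the two gaps are in series; the resistances add: (1/ε₁+1/ε_s−1)+(1/ε_s+1/ε₂−1) = 8.026+9.324 = 17.35.
Heat-flux ratio q₀/q = 17.35/2.965.

factor ≈ 5.85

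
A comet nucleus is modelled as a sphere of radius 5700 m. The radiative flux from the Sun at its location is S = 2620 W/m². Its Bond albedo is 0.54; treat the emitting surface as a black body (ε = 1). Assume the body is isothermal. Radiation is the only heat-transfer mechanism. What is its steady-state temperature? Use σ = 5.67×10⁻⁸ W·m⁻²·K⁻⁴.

At equilibrium, absorbed power = emitted power.
Absorbing cross-section = πr² = 1.021×10⁸ m²; emitting surface = 4πr² = 4.083×10⁸ m² (ratio 4).
(1−a)S·A_cross = εσ·A_surf·T⁴  ⇒  T⁴ = (1−a)S/(4σ).
T⁴ = 0.460·2620/(4·5.67×10⁻⁸) = 5.314×10⁹ K⁴.
T = (5.314×10⁹)^(1/4).

T ≈ 270 K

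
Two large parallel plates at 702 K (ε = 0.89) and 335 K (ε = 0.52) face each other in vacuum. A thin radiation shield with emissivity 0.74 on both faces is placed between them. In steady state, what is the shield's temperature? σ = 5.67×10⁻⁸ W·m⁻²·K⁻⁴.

In steady state the net flux on the hot side equals that on the cold side.
σ(T₁⁴−T_s⁴)/D₁ = σ(T_s⁴−T₂⁴)/D₂, with D₁ = 1/ε₁+1/ε_s−1 = 1.475, D₂ = 1/ε_s+1/ε₂−1 = 2.274.
Solve for T_s⁴: T_s⁴ = (D₂·T₁⁴ + D₁·T₂⁴)/(D₁+D₂) = 1.523×10¹¹ K⁴.

T_s ≈ 625 K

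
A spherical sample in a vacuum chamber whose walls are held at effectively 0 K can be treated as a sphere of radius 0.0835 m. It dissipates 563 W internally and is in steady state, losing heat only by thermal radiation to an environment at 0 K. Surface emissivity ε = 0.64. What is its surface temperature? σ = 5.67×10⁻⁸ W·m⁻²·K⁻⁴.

Steady state: internal power = radiated power, P = εσA T⁴.
Radiating area A = 4πr² = 0.08762 m².
T⁴ = P/(εσA) = 563/(0.64·5.67×10⁻⁸·0.08762) = 1.771×10¹¹ K⁴.
T = (1.771×10¹¹)^(1/4).

T ≈ 649 K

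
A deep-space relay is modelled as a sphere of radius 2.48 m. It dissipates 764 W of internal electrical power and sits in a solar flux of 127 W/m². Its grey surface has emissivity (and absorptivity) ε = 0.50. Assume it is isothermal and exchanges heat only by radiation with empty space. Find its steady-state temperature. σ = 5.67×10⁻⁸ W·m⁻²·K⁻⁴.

At steady state, absorbed solar power + internal power = radiated power.
Absorbed: α·S·A_cross = 0.50·127·19.32 = 1227 W (cross-section πr²).
Total input = 1227 + 764 = 1991 W.
Radiated: εσ·A_surf·T⁴ with A_surf = 4πr² = 77.29 m².
T⁴ = 1991/(0.50·5.67×10⁻⁸·77.29) = 9.086×10⁸ K⁴.

T ≈ 174 K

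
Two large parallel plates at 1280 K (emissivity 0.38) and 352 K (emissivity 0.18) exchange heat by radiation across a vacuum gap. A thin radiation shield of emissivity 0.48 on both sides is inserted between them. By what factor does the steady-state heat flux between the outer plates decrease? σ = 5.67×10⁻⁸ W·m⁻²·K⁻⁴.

Without shield: q₀ = σΔ(T⁴)/(1/ε₁+1/ε₂−1) with denominator 7.187.
With shield the two gaps are in series; the resistances add: (1/ε₁+1/ε_s−1)+(1/ε_s+1/ε₂−1) = 3.715+6.639 = 10.35.
Heat-flux ratio q₀/q = 10.35/7.187.

factor ≈ 1.44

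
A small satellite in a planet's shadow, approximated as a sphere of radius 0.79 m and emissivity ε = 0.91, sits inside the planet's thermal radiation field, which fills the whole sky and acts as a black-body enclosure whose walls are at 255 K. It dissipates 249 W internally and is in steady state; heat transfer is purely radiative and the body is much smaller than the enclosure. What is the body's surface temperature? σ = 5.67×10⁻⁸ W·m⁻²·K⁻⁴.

T ≈ 264 K

For a small grey body in a large enclosure, net radiated power = εσA(T⁴ − T_w⁴).
Steady state: P = εσA(T⁴ − T_w⁴) with A = 4πr² = 7.843 m².
T⁴ = P/(εσA) + T_w⁴ = 249/(0.91·5.67×10⁻⁸·7.843) + (255)⁴
    = 6.153×10⁸ + 4.228×10⁹ = 4.844×10⁹ K⁴.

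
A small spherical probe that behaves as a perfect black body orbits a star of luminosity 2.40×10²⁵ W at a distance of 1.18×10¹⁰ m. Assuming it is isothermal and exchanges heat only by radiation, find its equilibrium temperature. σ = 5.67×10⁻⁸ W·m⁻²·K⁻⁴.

First find the stellar flux at distance d: S = L/(4πd²) = 2.40×10²⁵/(4π·(1.18×10¹⁰)²) = 13720 W/m².
For an isothermal sphere, absorbed (1−a)S·πr² = emitted σ·4πr²·T⁴, so T⁴ = (1−a)S/(4σ).
T⁴ = 1.00·13720/(4·5.67×10⁻⁸) = 6.048×10¹⁰ K⁴.

T ≈ 496 K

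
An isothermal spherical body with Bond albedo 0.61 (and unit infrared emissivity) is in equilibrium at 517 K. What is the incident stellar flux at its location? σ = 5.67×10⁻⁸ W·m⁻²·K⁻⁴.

S ≈ 41500 W/m²

(1−a)S·πr² = σ·4πr²·T⁴ ⇒ S = 4σT⁴/(1−a).
S = 4·5.67×10⁻⁸·7.144×10¹⁰/0.390.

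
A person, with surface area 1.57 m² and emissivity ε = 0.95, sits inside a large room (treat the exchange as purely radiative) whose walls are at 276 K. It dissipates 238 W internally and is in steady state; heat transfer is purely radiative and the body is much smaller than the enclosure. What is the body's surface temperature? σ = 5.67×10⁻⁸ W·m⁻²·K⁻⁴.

For a small grey body in a large enclosure, net radiated power = εσA(T⁴ − T_w⁴).
Steady state: P = εσA(T⁴ − T_w⁴) with A = 1.57 m².
T⁴ = P/(εσA) + T_w⁴ = 238/(0.95·5.67×10⁻⁸·1.570) + (276)⁴
    = 2.814×10⁹ + 5.803×10⁹ = 8.617×10⁹ K⁴.

T ≈ 305 K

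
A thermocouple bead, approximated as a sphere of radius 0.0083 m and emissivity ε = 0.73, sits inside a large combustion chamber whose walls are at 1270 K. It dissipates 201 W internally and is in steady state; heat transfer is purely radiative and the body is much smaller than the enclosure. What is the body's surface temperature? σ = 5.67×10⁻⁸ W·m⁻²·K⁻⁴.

For a small grey body in a large enclosure, net radiated power = εσA(T⁴ − T_w⁴).
Steady state: P = εσA(T⁴ − T_w⁴) with A = 4πr² = 8.657×10⁻⁴ m².
T⁴ = P/(εσA) + T_w⁴ = 201/(0.73·5.67×10⁻⁸·8.657×10⁻⁴) + (1270)⁴
    = 5.609×10¹² + 2.601×10¹² = 8.211×10¹² K⁴.

T ≈ 1690 K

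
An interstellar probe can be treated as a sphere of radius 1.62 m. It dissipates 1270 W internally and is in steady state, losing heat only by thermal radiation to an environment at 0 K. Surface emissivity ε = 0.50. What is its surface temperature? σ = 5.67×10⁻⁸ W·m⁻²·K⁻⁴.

T ≈ 192 K

Steady state: internal power = radiated power, P = εσA T⁴.
Radiating area A = 4πr² = 32.98 m².
T⁴ = P/(εσA) = 1270/(0.50·5.67×10⁻⁸·32.98) = 1.358×10⁹ K⁴.
T = (1.358×10⁹)^(1/4).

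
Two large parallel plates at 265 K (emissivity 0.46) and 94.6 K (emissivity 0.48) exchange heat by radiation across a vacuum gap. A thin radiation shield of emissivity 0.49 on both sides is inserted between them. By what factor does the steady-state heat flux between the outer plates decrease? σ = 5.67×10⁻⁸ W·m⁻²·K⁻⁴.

factor ≈ 1.95

Without shield: q₀ = σΔ(T⁴)/(1/ε₁+1/ε₂−1) with denominator 3.257.
With shield the two gaps are in series; the resistances add: (1/ε₁+1/ε_s−1)+(1/ε_s+1/ε₂−1) = 3.215+3.124 = 6.339.
Heat-flux ratio q₀/q = 6.339/3.257.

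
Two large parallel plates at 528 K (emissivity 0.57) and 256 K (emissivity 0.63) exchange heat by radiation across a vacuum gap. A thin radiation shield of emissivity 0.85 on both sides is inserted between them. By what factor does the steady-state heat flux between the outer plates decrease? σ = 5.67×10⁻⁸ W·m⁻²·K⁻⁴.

factor ≈ 1.58

Without shield: q₀ = σΔ(T⁴)/(1/ε₁+1/ε₂−1) with denominator 2.342.
With shield the two gaps are in series; the resistances add: (1/ε₁+1/ε_s−1)+(1/ε_s+1/ε₂−1) = 1.931+1.764 = 3.695.
Heat-flux ratio q₀/q = 3.695/2.342.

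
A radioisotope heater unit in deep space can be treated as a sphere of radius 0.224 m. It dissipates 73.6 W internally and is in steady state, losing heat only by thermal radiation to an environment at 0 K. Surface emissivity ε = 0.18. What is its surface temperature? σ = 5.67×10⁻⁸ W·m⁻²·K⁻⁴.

Steady state: internal power = radiated power, P = εσA T⁴.
Radiating area A = 4πr² = 0.6305 m².
T⁴ = P/(εσA) = 73.6/(0.18·5.67×10⁻⁸·0.6305) = 1.144×10¹⁰ K⁴.
T = (1.144×10¹⁰)^(1/4).

T ≈ 327 K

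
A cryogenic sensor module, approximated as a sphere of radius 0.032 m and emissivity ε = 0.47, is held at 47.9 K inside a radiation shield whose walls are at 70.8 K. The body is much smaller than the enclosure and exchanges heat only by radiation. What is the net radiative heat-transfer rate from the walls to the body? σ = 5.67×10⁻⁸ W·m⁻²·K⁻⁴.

For a small grey body in a large enclosure: P_net = εσA(T_body⁴ − T_wall⁴).
A = 4πr² = 0.01287 m²; T_body⁴ − T_wall⁴ = 5.264×10⁶ − 2.513×10⁷ = -1.986×10⁷ K⁴.
|P_net| = 0.47·5.67×10⁻⁸·0.01287·1.986×10⁷.

P_net ≈ 0.00681 W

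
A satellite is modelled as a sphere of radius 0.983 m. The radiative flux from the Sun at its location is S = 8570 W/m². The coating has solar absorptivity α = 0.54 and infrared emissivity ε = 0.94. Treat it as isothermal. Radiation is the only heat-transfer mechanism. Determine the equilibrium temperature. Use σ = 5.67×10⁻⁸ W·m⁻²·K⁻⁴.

T ≈ 384 K

At equilibrium, absorbed power = emitted power.
Absorbing cross-section = πr² = 3.036 m²; emitting surface = 4πr² = 12.14 m² (ratio 4).
αS·A_cross = εσ·A_surf·T⁴  ⇒  T⁴ = αS/(ε·4σ).
T⁴ = 0.540·8570/(0.94·4·5.67×10⁻⁸) = 2.171×10¹⁰ K⁴.
T = (2.171×10¹⁰)^(1/4).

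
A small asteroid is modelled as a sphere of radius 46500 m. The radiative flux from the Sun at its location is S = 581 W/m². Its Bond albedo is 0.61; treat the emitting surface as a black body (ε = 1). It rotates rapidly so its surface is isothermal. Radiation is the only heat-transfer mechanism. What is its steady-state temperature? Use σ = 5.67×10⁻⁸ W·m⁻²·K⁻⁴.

At equilibrium, absorbed power = emitted power.
Absorbing cross-section = πr² = 6.793×10⁹ m²; emitting surface = 4πr² = 2.717×10¹⁰ m² (ratio 4).
(1−a)S·A_cross = εσ·A_surf·T⁴  ⇒  T⁴ = (1−a)S/(4σ).
T⁴ = 0.390·581/(4·5.67×10⁻⁸) = 9.991×10⁸ K⁴.
T = (9.991×10⁸)^(1/4).

T ≈ 178 K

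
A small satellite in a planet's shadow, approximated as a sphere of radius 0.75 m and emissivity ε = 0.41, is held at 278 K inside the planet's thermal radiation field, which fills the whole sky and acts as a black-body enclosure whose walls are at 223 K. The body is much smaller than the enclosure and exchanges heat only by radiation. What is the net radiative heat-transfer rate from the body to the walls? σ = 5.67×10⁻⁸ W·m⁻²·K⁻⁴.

For a small grey body in a large enclosure: P_net = εσA(T_body⁴ − T_wall⁴).
A = 4πr² = 7.069 m²; T_body⁴ − T_wall⁴ = 5.973×10⁹ − 2.473×10⁹ = 3.500×10⁹ K⁴.
|P_net| = 0.41·5.67×10⁻⁸·7.069·3.500×10⁹.

P_net ≈ 575 W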